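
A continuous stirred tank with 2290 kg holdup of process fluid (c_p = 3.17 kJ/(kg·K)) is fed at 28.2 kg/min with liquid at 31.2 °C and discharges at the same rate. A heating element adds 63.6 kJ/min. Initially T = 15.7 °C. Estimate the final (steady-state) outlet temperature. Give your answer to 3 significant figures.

First-law balance (no shaft work): M c_p dT/dt = ṁ c_p (T_in − T) + 63.6.
At steady state dT/dt = 0 ⇒ T_ss = T_in + Q̇/(ṁ c_p) = 31.2 + 63.6/(28.2·3.17) = 31.911 °C.

31.9 °C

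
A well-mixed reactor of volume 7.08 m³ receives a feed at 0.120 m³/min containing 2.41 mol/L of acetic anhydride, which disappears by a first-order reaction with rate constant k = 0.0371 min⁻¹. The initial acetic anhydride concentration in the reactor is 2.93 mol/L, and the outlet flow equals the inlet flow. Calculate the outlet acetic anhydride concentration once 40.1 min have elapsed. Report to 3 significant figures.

1.00 mol/L

Accumulation = in − out − consumed: V dC/dt = Q C_in − Q C − k V C.
dC/dt = (Q/V) C_in − (Q/V + k) C; effective rate a = Q/V + k = 0.016949 + 0.0371 = 0.054049 min⁻¹.
C_ss = Q C_in/(Q + kV) = 0.75575 mol/L; C(t) = C_ss + (C₀ − C_ss) e^(−a t).
C(40.1) = 0.75575 + (2.1743)·e^(−0.054049·40.1) = 0.75575 + (2.1743)·0.11448 = 1.0047 mol/L.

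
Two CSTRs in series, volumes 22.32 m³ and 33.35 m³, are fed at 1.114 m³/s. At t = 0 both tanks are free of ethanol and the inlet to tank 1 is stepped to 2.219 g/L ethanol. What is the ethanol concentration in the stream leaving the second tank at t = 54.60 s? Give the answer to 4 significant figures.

Time constants: τᵢ = Vᵢ/Q for each well-mixed tank.
τ₁ = 22.32/1.114 = 20.0359 s; τ₂ = 33.35/1.114 = 29.9372 s.
Solving the cascade with C₁(0)=C₂(0)=0 gives C₂(t) = C_in[1 − (τ₁ e^(−t/τ₁) − τ₂ e^(−t/τ₂))/(τ₁ − τ₂)].
At t = 54.60: e^(−t/τ₁) = 0.0655392, e^(−t/τ₂) = 0.161408.
C₂ = 2.219·[1 − (20.0359·0.0655392 − 29.9372·0.161408)/(-9.90126)] = 2.219·0.644595 = 1.43036 g/L.

1.430 g/L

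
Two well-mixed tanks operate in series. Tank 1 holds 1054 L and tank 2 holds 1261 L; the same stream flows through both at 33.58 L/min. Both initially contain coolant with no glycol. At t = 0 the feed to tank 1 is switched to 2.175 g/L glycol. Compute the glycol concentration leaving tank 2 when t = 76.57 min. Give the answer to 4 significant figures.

1.416 g/L

Species balance on tank i: dCᵢ/dt = (Cᵢ₋₁ − Cᵢ)/τᵢ with τᵢ = Vᵢ/Q.
τ₁ = 1054/33.58 = 31.3877 min; τ₂ = 1261/33.58 = 37.5521 min.
Tank 1: C₁ = C_in(1 − e^(−t/τ₁)). Tank 2 (τ₁ ≠ τ₂): C₂ = C_in[1 − (τ₁ e^(−t/τ₁) − τ₂ e^(−t/τ₂))/(τ₁ − τ₂)].
At t = 76.57: e^(−t/τ₁) = 0.0872055, e^(−t/τ₂) = 0.130155.
C₂ = 2.175·[1 − (31.3877·0.0872055 − 37.5521·0.130155)/(-6.16438)] = 2.175·0.651158 = 1.41627 g/L.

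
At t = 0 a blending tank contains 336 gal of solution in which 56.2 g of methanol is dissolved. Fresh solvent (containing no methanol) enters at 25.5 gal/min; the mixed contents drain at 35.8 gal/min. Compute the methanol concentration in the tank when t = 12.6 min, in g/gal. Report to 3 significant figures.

Total volume: dV/dt = Q_in − Q_out = -10.300 gal/min, so V(t) = 336 − 10.300 t and V(12.6) = 206.22 gal.
Solute balance: dm/dt = 0 − Q_out C = −Q_out m/V(t).
dm/m = −Q_out dt/(V₀ − 10.300 t); integrating gives ln(m/m₀) = −(Q_out/(Q_in−Q_out)) ln(V/V₀).
m = m₀ (V₀/V)^(Q_out/(Q_in−Q_out)) = 56.2 × (336/206.22)^(-3.4757) = 10.300 g.
C = m/V = 10.300/206.22 = 0.049948 g/gal.

0.0499 g/gal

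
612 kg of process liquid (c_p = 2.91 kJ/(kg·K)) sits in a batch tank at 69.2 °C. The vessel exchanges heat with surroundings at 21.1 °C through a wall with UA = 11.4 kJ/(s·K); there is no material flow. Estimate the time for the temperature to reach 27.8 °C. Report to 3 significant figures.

Lumped-capacitance energy balance: M c_p dT/dt = UA(T_amb − T).
τ = M c_p/UA = 156.22 s; T_ss = T_amb = 21.100 °C.
T(t) = T_ss + (T₀ − T_ss)e^(−t/τ); set T = 27.8:
t = −τ ln[(T − T_ss)/(T₀ − T_ss)] = −156.22 · ln(0.13929) = 307.94 s.

308 s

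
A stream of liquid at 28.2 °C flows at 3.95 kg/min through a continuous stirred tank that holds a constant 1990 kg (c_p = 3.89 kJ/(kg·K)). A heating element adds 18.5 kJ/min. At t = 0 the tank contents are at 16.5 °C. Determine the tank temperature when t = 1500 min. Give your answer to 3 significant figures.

28.7 °C

Heat balance on the well-mixed liquid: M c_p dT/dt = ṁ c_p (T_in − T) + 18.5.
τ = M/ṁ = 503.80 min; T_ss = T_in + Q̇/(ṁ c_p) = 28.2 + 18.5/(3.95·3.89) = 29.404 °C.
Integrating: T(t) = T_ss + (T₀ − T_ss) e^(−t/τ).
T(1500) = 29.404 + (-12.904)·e^(−1500/503.80) = 29.404 + (-12.904)·0.050926 = 28.747 °C.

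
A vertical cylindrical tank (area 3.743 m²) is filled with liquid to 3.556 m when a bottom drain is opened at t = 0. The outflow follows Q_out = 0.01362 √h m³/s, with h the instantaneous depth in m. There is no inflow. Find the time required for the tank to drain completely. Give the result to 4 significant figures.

1036 s

With no inflow, A dh/dt = −0.01362 √h.
∫ h^(−1/2) dh = −(0.01362/A) ∫ dt, giving 2√h = 2√h₀ − (0.01362/A) t.
Tank is empty when √h = 0: t_empty = 2A√h₀/0.01362.
t_empty = 2·3.743·√3.556/0.01362 = 7.48600·1.88574/0.01362 = 1036.46 s.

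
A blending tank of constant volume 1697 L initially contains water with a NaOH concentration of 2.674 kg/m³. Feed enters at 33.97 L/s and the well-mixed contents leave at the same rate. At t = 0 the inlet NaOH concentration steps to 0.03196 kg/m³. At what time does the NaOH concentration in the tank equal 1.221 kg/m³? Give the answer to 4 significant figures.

39.88 s

Transient balance on the dissolved component: V dC/dt = Q(C_in − C), so τ = V/Q = 49.9558 s.
C(t) = C_in + (C₀ − C_in) e^(−t/τ). Set C = 1.221 and solve for t:
e^(−t/τ) = (C − C_in)/(C₀ − C_in) = (1.221 − 0.03196)/(2.674 − 0.03196) = 0.450046
t = −τ ln(…) = 49.9558 × 0.798405 = 39.8850 s.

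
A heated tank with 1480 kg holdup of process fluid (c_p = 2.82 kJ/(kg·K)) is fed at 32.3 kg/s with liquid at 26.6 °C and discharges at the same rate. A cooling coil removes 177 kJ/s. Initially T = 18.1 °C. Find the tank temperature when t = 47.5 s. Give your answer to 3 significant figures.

M c_p dT/dt = ṁ c_p (T_in − T) − Q̇.
Rearrange: dT/dt = (T_ss − T)/τ with τ = M/ṁ = 45.820 s and T_ss = T_in − Q̇/(ṁ c_p) = 24.657 °C.
Integrating: T(t) = T_ss + (T₀ − T_ss) e^(−t/τ).
T(47.5) = 24.657 + (-6.5568)·e^(−47.5/45.820) = 24.657 + (-6.5568)·0.35464 = 22.331 °C.

22.3 °C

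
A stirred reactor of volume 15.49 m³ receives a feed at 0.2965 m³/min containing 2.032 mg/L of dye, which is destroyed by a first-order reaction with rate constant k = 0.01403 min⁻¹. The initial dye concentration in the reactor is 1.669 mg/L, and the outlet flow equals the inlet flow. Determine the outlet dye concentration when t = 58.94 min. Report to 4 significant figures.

Species balance: V dC/dt = Q C_in − Q C − k V C.
This is linear with rate a = Q/V + k = 0.0331714 min⁻¹.
C_ss = Q C_in/(Q + kV) = 1.17256 mg/L; C(t) = C_ss + (C₀ − C_ss) e^(−a t).
C(58.94) = 1.17256 + (0.496444)·e^(−0.0331714·58.94) = 1.17256 + (0.496444)·0.141547 = 1.24283 mg/L.

1.243 mg/L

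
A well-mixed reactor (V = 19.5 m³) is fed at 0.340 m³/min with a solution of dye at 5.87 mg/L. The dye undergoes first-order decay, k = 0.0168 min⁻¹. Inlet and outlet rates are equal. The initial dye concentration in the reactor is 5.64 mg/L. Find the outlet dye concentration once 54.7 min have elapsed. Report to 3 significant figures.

V dC/dt = Q(C_in − C) − k V C.
This is linear with rate a = Q/V + k = 0.034236 min⁻¹.
C_ss = Q C_in/(Q + kV) = 2.9895 mg/L; C(t) = C_ss + (C₀ − C_ss) e^(−a t).
C(54.7) = 2.9895 + (2.6505)·e^(−0.034236·54.7) = 2.9895 + (2.6505)·0.15371 = 3.3969 mg/L.

3.40 mg/L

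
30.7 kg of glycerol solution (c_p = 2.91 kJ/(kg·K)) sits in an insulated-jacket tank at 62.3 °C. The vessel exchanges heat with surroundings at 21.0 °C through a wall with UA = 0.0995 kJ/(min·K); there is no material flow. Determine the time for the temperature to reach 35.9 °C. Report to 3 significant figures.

First-law balance (no shaft work): M c_p dT/dt = −UA(T − T_amb).
τ = M c_p/UA = 897.86 min; T_ss = T_amb = 21.000 °C.
T(t) = T_ss + (T₀ − T_ss)e^(−t/τ); set T = 35.9:
t = −τ ln[(T − T_ss)/(T₀ − T_ss)] = −897.86 · ln(0.36077) = 915.37 min.

915 min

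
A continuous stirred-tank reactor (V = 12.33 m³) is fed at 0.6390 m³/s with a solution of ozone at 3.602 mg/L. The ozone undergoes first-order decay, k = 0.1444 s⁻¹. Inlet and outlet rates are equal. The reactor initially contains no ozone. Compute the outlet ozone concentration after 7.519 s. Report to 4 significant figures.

0.7338 mg/L

Accumulation = in − out − consumed: V dC/dt = Q C_in − Q C − k V C.
dC/dt = (Q/V) C_in − (Q/V + k) C; effective rate a = Q/V + k = 0.0518248 + 0.1444 = 0.196225 s⁻¹.
C_ss = Q C_in/(Q + kV) = 0.951322 mg/L; C(t) = C_ss + (C₀ − C_ss) e^(−a t).
C(7.519) = 0.951322 + (-0.951322)·e^(−0.196225·7.519) = 0.951322 + (-0.951322)·0.228684 = 0.733770 mg/L.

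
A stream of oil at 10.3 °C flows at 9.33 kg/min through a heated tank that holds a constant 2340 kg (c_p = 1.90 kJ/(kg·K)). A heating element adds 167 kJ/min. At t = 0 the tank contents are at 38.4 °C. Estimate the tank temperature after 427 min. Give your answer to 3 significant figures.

23.1 °C

M c_p dT/dt = ṁ c_p (T_in − T) + Q̇.
τ = M/ṁ = 250.80 min; T_ss = T_in + Q̇/(ṁ c_p) = 10.3 + 167/(9.33·1.90) = 19.721 °C.
Integrating: T(t) = T_ss + (T₀ − T_ss) e^(−t/τ).
T(427) = 19.721 + (18.679)·e^(−427/250.80) = 19.721 + (18.679)·0.18222 = 23.124 °C.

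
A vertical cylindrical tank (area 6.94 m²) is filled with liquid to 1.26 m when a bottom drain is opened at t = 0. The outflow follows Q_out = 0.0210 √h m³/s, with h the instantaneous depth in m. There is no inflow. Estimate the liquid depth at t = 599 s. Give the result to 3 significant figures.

0.0468 m

With no inflow, A dh/dt = −0.0210 √h.
This is separable: 2 d(√h)/dt = −0.0210/A, so √h = √h₀ − (0.0210/(2A)) t.
√h = √1.26 − 0.0210·599/(2·6.94) = 1.1225 − 0.90627 = 0.21623.
h = 0.21623² = 0.046755 m.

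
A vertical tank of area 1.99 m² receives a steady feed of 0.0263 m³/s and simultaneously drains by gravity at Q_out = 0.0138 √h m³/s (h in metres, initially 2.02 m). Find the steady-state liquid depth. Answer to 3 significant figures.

3.63 m

Unsteady balance on liquid volume: A dh/dt = Q_in − 0.0138 √h. At steady state dh/dt = 0:
Q_in = 0.0138 √h_ss ⇒ √h_ss = 0.0263/0.0138 = 1.9058.
h_ss = 1.9058² = 3.6321 m. (Since h₀ = 2.02 m < h_ss, the level will rise toward this value.)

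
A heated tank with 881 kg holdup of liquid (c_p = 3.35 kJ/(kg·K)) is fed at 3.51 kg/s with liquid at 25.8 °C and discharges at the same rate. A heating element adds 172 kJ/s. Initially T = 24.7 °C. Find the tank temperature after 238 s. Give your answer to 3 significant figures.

34.3 °C

Heat balance on the well-mixed liquid: M c_p dT/dt = ṁ c_p (T_in − T) + 172.
Rearrange: dT/dt = (T_ss − T)/τ with τ = M/ṁ = 251.00 s and T_ss = T_in + Q̇/(ṁ c_p) = 40.428 °C.
Solution: T(t) = T_ss + (T₀ − T_ss) e^(−t/τ).
T(238) = 40.428 + (-15.728)·e^(−238/251.00) = 40.428 + (-15.728)·0.38743 = 34.334 °C.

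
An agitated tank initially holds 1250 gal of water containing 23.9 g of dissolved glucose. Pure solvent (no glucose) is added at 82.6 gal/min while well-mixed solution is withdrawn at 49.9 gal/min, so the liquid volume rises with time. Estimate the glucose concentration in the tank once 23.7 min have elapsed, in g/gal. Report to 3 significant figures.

Let m(t) be the amount of glucose. Volume: V(t) = V₀ + (Q_in − Q_out) t = 1250 + 32.700 t; V(23.7) = 2025.0 gal.
Solute balance: dm/dt = 0 − Q_out C = −Q_out m/V(t).
Separate: dm/m = −Q_out dt/V(t) ⇒ ln(m/m₀) = −(Q_out/(Q_in−Q_out)) ln(V/V₀).
m = m₀ (V₀/V)^(Q_out/(Q_in−Q_out)) = 23.9 × (1250/2025.0)^(1.5260) = 11.447 g.
C = m/V = 11.447/2025.0 = 0.0056527 g/gal.

0.00565 g/gal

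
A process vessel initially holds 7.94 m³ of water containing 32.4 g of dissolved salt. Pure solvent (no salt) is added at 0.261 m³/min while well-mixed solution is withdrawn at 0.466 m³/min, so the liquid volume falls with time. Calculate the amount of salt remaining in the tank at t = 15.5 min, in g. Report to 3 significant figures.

10.1 g

Let m(t) be the amount of salt. Volume: V(t) = V₀ + (Q_in − Q_out) t = 7.94 − 0.20500 t; V(15.5) = 4.7625 m³.
Solute balance: dm/dt = 0 − Q_out C = −Q_out m/V(t).
dm/m = −Q_out dt/(V₀ − 0.20500 t); integrating gives ln(m/m₀) = −(Q_out/(Q_in−Q_out)) ln(V/V₀).
m = m₀ (V₀/V)^(Q_out/(Q_in−Q_out)) = 32.4 × (7.94/4.7625)^(-2.2732) = 10.138 g.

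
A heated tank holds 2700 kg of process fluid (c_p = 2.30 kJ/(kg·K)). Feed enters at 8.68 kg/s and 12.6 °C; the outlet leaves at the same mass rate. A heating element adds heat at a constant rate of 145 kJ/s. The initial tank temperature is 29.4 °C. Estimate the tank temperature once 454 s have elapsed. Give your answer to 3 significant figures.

Unsteady energy balance on the tank contents: M c_p dT/dt = ṁ c_p (T_in − T) + 145.
τ = M/ṁ = 311.06 s; T_ss = T_in + Q̇/(ṁ c_p) = 12.6 + 145/(8.68·2.30) = 19.863 °C.
This is linear first-order; T(t) = T_ss + (T₀ − T_ss) e^(−t/τ).
T(454) = 19.863 + (9.5369)·e^(−454/311.06) = 19.863 + (9.5369)·0.23235 = 22.079 °C.

22.1 °C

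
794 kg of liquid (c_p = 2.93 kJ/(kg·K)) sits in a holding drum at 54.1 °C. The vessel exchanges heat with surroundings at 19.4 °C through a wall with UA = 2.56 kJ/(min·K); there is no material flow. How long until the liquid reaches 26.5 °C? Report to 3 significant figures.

1440 min

Heat balance on the well-mixed liquid: M c_p dT/dt = −UA(T − T_amb).
τ = M c_p/UA = 908.76 min; T_ss = T_amb = 19.400 °C.
T(t) = T_ss + (T₀ − T_ss)e^(−t/τ); set T = 26.5:
t = −τ ln[(T − T_ss)/(T₀ − T_ss)] = −908.76 · ln(0.20461) = 1441.9 min.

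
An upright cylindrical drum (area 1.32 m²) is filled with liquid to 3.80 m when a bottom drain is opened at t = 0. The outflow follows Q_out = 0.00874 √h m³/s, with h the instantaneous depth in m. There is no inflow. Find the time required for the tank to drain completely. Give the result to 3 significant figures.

Accumulation of liquid (constant cross-section A): A dh/dt = −0.00874 √h.
∫ h^(−1/2) dh = −(0.00874/A) ∫ dt, giving 2√h = 2√h₀ − (0.00874/A) t.
Tank is empty when √h = 0: t_empty = 2A√h₀/0.00874.
t_empty = 2·1.32·√3.80/0.00874 = 2.6400·1.9494/0.00874 = 588.82 s.

589 s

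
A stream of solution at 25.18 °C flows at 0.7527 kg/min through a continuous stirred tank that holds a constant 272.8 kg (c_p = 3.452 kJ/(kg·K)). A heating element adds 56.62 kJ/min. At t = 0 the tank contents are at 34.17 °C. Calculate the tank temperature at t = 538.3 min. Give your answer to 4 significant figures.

44.07 °C

M c_p dT/dt = ṁ c_p (T_in − T) + Q̇.
τ = M/ṁ = 362.429 min; T_ss = T_in + Q̇/(ṁ c_p) = 25.18 + 56.62/(0.7527·3.452) = 46.9710 °C.
T approaches T_ss exponentially: T(t) = T_ss + (T₀ − T_ss) e^(−t/τ).
T(538.3) = 46.9710 + (-12.8010)·e^(−538.3/362.429) = 46.9710 + (-12.8010)·0.226444 = 44.0723 °C.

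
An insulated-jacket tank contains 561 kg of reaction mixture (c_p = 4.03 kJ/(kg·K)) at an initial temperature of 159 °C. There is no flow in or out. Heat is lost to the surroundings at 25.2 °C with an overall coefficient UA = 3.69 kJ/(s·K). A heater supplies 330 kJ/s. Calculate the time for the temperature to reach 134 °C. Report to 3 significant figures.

508 s

Lumped-capacitance energy balance: M c_p dT/dt = UA(T_amb − T) + Q̇.
τ = M c_p/UA = 612.69 s; T_ss = T_amb + Q̇/UA = 25.2 + 330/3.69 = 114.63 °C.
T(t) = T_ss + (T₀ − T_ss)e^(−t/τ); set T = 134:
t = −τ ln[(T − T_ss)/(T₀ − T_ss)] = −612.69 · ln(0.43654) = 507.84 s.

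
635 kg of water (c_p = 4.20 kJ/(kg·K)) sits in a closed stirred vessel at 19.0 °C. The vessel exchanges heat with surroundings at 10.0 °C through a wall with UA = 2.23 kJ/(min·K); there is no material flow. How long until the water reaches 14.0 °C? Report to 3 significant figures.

Energy balance: M c_p dT/dt = −UA(T − T_amb).
τ = M c_p/UA = 1196.0 min; T_ss = T_amb = 10.000 °C.
T(t) = T_ss + (T₀ − T_ss)e^(−t/τ); set T = 14.0:
t = −τ ln[(T − T_ss)/(T₀ − T_ss)] = −1196.0 · ln(0.44444) = 969.84 min.

970 min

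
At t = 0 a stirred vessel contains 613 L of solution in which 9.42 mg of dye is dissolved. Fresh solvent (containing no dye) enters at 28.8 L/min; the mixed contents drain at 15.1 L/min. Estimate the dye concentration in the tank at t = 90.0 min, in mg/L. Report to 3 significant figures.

Let m(t) be the amount of dye. Volume: V(t) = V₀ + (Q_in − Q_out) t = 613 + 13.700 t; V(90.0) = 1846.0 L.
Species balance (pure solvent in): dm/dt = −Q_out · m/V(t).
dm/m = −Q_out dt/(V₀ + 13.700 t); integrating gives ln(m/m₀) = −(Q_out/(Q_in−Q_out)) ln(V/V₀).
m = m₀ (V₀/V)^(Q_out/(Q_in−Q_out)) = 9.42 × (613/1846.0)^(1.1022) = 2.7948 mg.
C = m/V = 2.7948/1846.0 = 0.0015140 mg/L.

0.00151 mg/L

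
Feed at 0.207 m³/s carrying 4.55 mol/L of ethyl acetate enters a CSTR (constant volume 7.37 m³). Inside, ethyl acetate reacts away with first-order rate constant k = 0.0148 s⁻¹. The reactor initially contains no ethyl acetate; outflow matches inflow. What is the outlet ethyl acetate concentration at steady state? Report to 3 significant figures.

Accumulation = in − out − consumed: V dC/dt = Q C_in − Q C − k V C.
At steady state: 0 = Q C_in − (Q + kV) C_ss, so C_ss = Q C_in/(Q + kV).
C_ss = 0.207·4.55/(0.207 + 0.0148·7.37) = 0.94185/0.31608 = 2.9798 mol/L.

2.98 mol/L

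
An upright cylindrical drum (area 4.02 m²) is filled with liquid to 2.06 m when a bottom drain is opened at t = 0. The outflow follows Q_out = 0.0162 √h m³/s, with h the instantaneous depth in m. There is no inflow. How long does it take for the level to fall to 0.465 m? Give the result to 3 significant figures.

374 s

With no inflow, A dh/dt = −0.0162 √h.
This is separable: 2 d(√h)/dt = −0.0162/A, so √h = √h₀ − (0.0162/(2A)) t.
t = 2A(√h₀ − √h)/0.0162 = 2·4.02·(√2.06 − √0.465)/0.0162
  = 8.0400 × (1.4353 − 0.68191) / 0.0162 = 373.89 s.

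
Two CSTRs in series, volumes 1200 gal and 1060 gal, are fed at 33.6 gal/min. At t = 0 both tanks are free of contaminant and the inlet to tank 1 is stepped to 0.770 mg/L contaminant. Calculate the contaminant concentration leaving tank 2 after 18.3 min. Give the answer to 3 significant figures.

Each tank obeys Vᵢ dCᵢ/dt = Q(Cᵢ₋₁ − Cᵢ), so τᵢ = Vᵢ/Q.
τ₁ = 1200/33.6 = 35.714 min; τ₂ = 1060/33.6 = 31.548 min.
Tank 1: C₁ = C_in(1 − e^(−t/τ₁)). Tank 2 (τ₁ ≠ τ₂): C₂ = C_in[1 − (τ₁ e^(−t/τ₁) − τ₂ e^(−t/τ₂))/(τ₁ − τ₂)].
At t = 18.3: e^(−t/τ₁) = 0.59906, e^(−t/τ₂) = 0.55986.
C₂ = 0.770·[1 − (35.714·0.59906 − 31.548·0.55986)/(4.1667)] = 0.770·0.10414 = 0.080191 mg/L.

0.0802 mg/L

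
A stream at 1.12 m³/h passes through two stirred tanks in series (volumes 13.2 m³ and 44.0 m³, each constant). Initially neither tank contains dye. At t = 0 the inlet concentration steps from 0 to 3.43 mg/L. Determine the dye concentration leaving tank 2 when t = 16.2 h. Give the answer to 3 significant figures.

Each tank obeys Vᵢ dCᵢ/dt = Q(Cᵢ₋₁ − Cᵢ), so τᵢ = Vᵢ/Q.
τ₁ = 13.2/1.12 = 11.786 h; τ₂ = 44.0/1.12 = 39.286 h.
Solving the cascade with C₁(0)=C₂(0)=0 gives C₂(t) = C_in[1 − (τ₁ e^(−t/τ₁) − τ₂ e^(−t/τ₂))/(τ₁ − τ₂)].
At t = 16.2: e^(−t/τ₁) = 0.25295, e^(−t/τ₂) = 0.66208.
C₂ = 3.43·[1 − (11.786·0.25295 − 39.286·0.66208)/(-27.500)] = 3.43·0.16258 = 0.55763 mg/L.

0.558 mg/L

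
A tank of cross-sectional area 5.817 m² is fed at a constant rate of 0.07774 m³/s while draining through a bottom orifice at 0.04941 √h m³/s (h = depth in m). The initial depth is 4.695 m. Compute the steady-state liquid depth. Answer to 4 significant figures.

2.475 m

A dh/dt = Q_in − 0.04941 √h. Steady state requires inflow = outflow:
Q_in = 0.04941 √h_ss ⇒ √h_ss = 0.07774/0.04941 = 1.57337.
h_ss = 1.57337² = 2.47548 m. (Since h₀ = 4.695 m > h_ss, the level will fall toward this value.)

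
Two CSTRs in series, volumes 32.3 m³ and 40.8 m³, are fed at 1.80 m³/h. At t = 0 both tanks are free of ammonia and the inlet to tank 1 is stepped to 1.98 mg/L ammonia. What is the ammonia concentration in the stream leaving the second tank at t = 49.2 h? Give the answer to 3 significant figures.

Time constants: τᵢ = Vᵢ/Q for each well-mixed tank.
τ₁ = 32.3/1.80 = 17.944 h; τ₂ = 40.8/1.80 = 22.667 h.
Tank 1: C₁ = C_in(1 − e^(−t/τ₁)). Tank 2 (τ₁ ≠ τ₂): C₂ = C_in[1 − (τ₁ e^(−t/τ₁) − τ₂ e^(−t/τ₂))/(τ₁ − τ₂)].
At t = 49.2: e^(−t/τ₁) = 0.064455, e^(−t/τ₂) = 0.11411.
C₂ = 1.98·[1 − (17.944·0.064455 − 22.667·0.11411)/(-4.7222)] = 1.98·0.69720 = 1.3804 mg/L.

1.38 mg/L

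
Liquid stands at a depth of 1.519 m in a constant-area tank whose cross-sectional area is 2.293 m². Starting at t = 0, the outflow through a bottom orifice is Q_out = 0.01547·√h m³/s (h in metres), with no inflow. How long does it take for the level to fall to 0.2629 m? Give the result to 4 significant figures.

A dh/dt = −Q_out = −0.01547 √h.
This is separable: 2 d(√h)/dt = −0.01547/A, so √h = √h₀ − (0.01547/(2A)) t.
t = 2A(√h₀ − √h)/0.01547 = 2·2.293·(√1.519 − √0.2629)/0.01547
  = 4.58600 × (1.23248 − 0.512738) / 0.01547 = 213.363 s.

213.4 s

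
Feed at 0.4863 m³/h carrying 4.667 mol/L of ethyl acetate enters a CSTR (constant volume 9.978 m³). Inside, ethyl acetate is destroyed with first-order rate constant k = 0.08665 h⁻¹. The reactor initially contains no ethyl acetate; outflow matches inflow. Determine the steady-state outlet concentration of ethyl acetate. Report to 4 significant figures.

Species balance: V dC/dt = Q C_in − Q C − k V C.
Steady state (dC/dt = 0): C_ss = Q C_in/(Q + kV) = C_in/(1 + kV/Q).
C_ss = 0.4863·4.667/(0.4863 + 0.08665·9.978) = 2.26956/1.35089 = 1.68004 mol/L.

1.680 mol/L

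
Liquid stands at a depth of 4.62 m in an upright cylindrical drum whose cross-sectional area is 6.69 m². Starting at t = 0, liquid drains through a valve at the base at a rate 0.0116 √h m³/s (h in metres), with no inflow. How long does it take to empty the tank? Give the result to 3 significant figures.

2480 s

Volume balance on the tank: A dh/dt = −0.0116 √h.
∫ h^(−1/2) dh = −(0.0116/A) ∫ dt, giving 2√h = 2√h₀ − (0.0116/A) t.
Set h = 0: 2√h₀ = (0.0116/A) t_empty ⇒ t_empty = 2A√h₀/0.0116.
t_empty = 2·6.69·√4.62/0.0116 = 13.380·2.1494/0.0116 = 2479.2 s.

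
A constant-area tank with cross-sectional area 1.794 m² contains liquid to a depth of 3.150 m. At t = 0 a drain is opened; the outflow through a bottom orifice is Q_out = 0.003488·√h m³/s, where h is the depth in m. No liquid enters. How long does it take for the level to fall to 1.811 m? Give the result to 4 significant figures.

Unsteady balance on liquid volume: A dh/dt = −0.003488 √h.
∫ h^(−1/2) dh = −(0.003488/A) ∫ dt, giving 2√h = 2√h₀ − (0.003488/A) t.
t = 2A(√h₀ − √h)/0.003488 = 2·1.794·(√3.150 − √1.811)/0.003488
  = 3.58800 × (1.77482 − 1.34573) / 0.003488 = 441.392 s.

441.4 s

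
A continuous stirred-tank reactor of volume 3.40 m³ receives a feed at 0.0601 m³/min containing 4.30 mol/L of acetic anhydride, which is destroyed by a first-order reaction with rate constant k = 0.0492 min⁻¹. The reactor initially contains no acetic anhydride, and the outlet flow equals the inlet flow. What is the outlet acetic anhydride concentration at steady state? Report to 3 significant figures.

V dC/dt = Q(C_in − C) − k V C.
At steady state: 0 = Q C_in − (Q + kV) C_ss, so C_ss = Q C_in/(Q + kV).
C_ss = 0.0601·4.30/(0.0601 + 0.0492·3.40) = 0.25843/0.22738 = 1.1366 mol/L.

1.14 mol/L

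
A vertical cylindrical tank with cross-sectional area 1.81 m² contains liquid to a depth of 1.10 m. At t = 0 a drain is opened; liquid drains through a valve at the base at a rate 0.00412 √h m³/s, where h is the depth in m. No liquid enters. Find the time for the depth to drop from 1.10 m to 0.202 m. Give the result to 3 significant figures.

527 s

With no inflow, A dh/dt = −0.00412 √h.
Separate and integrate: 2(√h − √h₀) = −(0.00412/A) t.
t = 2A(√h₀ − √h)/0.00412 = 2·1.81·(√1.10 − √0.202)/0.00412
  = 3.6200 × (1.0488 − 0.44944) / 0.00412 = 526.63 s.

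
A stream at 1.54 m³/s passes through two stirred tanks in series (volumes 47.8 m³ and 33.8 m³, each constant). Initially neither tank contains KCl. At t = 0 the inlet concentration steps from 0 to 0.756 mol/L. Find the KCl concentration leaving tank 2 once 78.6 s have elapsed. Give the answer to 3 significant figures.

0.602 mol/L

Each tank obeys Vᵢ dCᵢ/dt = Q(Cᵢ₋₁ − Cᵢ), so τᵢ = Vᵢ/Q.
τ₁ = 47.8/1.54 = 31.039 s; τ₂ = 33.8/1.54 = 21.948 s.
Tank 1: C₁ = C_in(1 − e^(−t/τ₁)). Tank 2 (τ₁ ≠ τ₂): C₂ = C_in[1 − (τ₁ e^(−t/τ₁) − τ₂ e^(−t/τ₂))/(τ₁ − τ₂)].
At t = 78.6: e^(−t/τ₁) = 0.079476, e^(−t/τ₂) = 0.027843.
C₂ = 0.756·[1 − (31.039·0.079476 − 21.948·0.027843)/(9.0909)] = 0.756·0.79587 = 0.60168 mol/L.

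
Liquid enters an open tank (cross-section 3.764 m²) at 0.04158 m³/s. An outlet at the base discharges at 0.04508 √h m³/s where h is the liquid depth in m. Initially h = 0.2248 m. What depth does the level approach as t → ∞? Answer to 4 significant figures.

0.8507 m

Level balance: A dh/dt = 0.04158 − 0.04508 √h. Setting dh/dt = 0:
Q_in = 0.04508 √h_ss ⇒ √h_ss = 0.04158/0.04508 = 0.922360.
h_ss = 0.922360² = 0.850748 m. (Since h₀ = 0.2248 m < h_ss, the level will rise toward this value.)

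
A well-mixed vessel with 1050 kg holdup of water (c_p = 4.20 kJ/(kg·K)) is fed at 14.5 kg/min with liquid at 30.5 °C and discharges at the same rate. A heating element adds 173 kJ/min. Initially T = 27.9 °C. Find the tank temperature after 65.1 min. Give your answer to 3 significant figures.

M c_p dT/dt = ṁ c_p (T_in − T) + Q̇.
τ = M/ṁ = 72.414 min; T_ss = T_in + Q̇/(ṁ c_p) = 30.5 + 173/(14.5·4.20) = 33.341 °C.
Integrating: T(t) = T_ss + (T₀ − T_ss) e^(−t/τ).
T(65.1) = 33.341 + (-5.4407)·e^(−65.1/72.414) = 33.341 + (-5.4407)·0.40698 = 31.126 °C.

31.1 °C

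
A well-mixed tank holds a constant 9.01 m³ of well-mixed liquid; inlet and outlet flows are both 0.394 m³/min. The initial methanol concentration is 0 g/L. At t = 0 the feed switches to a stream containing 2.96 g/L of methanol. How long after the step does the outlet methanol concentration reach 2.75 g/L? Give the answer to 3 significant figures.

Species balance: V dC/dt = Q(C_in − C) ⇒ τ = V/Q = 22.868 min.
C(t) = C_in + (C₀ − C_in) e^(−t/τ). Set C = 2.75 and solve for t:
e^(−t/τ) = (C − C_in)/(C₀ − C_in) = (2.75 − 2.96)/(0 − 2.96) = 0.070946
t = −τ ln(…) = 22.868 × 2.6458 = 60.505 min.

60.5 min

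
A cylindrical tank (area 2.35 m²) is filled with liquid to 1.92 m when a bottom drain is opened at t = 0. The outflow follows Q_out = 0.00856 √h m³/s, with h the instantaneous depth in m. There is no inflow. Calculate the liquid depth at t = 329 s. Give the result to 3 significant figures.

Unsteady balance on liquid volume: A dh/dt = −0.00856 √h.
This is separable: 2 d(√h)/dt = −0.00856/A, so √h = √h₀ − (0.00856/(2A)) t.
√h = √1.92 − 0.00856·329/(2·2.35) = 1.3856 − 0.59920 = 0.78644.
h = 0.78644² = 0.61849 m.

0.618 m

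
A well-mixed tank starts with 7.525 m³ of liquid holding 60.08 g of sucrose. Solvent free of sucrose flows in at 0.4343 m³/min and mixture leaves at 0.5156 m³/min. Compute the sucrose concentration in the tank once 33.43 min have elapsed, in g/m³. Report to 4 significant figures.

0.7287 g/m³

Total volume: dV/dt = Q_in − Q_out = -0.0813000 m³/min, so V(t) = 7.525 − 0.0813000 t and V(33.43) = 4.80714 m³.
No sucrose enters, so dm/dt = −Q_out · (m/V).
dm/m = −Q_out dt/(V₀ − 0.0813000 t); integrating gives ln(m/m₀) = −(Q_out/(Q_in−Q_out)) ln(V/V₀).
m = m₀ (V₀/V)^(Q_out/(Q_in−Q_out)) = 60.08 × (7.525/4.80714)^(-6.34194) = 3.50319 g.
C = m/V = 3.50319/4.80714 = 0.728746 g/m³.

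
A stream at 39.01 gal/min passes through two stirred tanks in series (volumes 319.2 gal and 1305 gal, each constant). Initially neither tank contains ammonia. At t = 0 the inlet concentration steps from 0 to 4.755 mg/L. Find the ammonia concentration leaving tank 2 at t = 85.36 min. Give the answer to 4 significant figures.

Time constants: τᵢ = Vᵢ/Q for each well-mixed tank.
τ₁ = 319.2/39.01 = 8.18252 min; τ₂ = 1305/39.01 = 33.4530 min.
Tank 1: C₁ = C_in(1 − e^(−t/τ₁)). Tank 2 (τ₁ ≠ τ₂): C₂ = C_in[1 − (τ₁ e^(−t/τ₁) − τ₂ e^(−t/τ₂))/(τ₁ − τ₂)].
At t = 85.36: e^(−t/τ₁) = 2.94741e-05, e^(−t/τ₂) = 0.0779535.
C₂ = 4.755·[1 − (8.18252·2.94741e-05 − 33.4530·0.0779535)/(-25.2704)] = 4.755·0.896815 = 4.26435 mg/L.

4.264 mg/L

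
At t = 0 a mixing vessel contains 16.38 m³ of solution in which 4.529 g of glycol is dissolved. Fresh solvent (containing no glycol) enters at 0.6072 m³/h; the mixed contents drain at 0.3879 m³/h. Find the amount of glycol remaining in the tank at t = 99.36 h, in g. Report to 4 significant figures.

Total volume: dV/dt = Q_in − Q_out = 0.219300 m³/h, so V(t) = 16.38 + 0.219300 t and V(99.36) = 38.1696 m³.
Solute balance: dm/dt = 0 − Q_out C = −Q_out m/V(t).
dm/m = −Q_out dt/(V₀ + 0.219300 t); integrating gives ln(m/m₀) = −(Q_out/(Q_in−Q_out)) ln(V/V₀).
m = m₀ (V₀/V)^(Q_out/(Q_in−Q_out)) = 4.529 × (16.38/38.1696)^(1.76881) = 1.01422 g.

1.014 g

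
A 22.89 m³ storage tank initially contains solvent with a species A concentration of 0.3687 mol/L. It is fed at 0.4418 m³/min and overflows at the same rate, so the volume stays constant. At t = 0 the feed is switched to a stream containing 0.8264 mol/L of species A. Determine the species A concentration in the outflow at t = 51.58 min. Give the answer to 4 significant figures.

Accumulation = in − out for the solute gives V dC/dt = Q(C_in − C).
Time constant τ = V/Q = 22.89/0.4418 = 51.8108 min.
Solution: C(t) = C_in + (C₀ − C_in) e^(−t/τ).
C(51.58) = 0.8264 + (0.3687 − 0.8264)·e^(−51.58/51.8108) = 0.8264 + (-0.457700)·0.369522 = 0.657270 mol/L.

0.6573 mol/L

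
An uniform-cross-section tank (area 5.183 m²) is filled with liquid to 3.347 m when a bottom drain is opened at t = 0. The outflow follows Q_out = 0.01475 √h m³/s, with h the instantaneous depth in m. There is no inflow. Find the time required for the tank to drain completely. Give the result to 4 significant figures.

Volume balance on the tank: A dh/dt = −0.01475 √h.
Separate and integrate: 2(√h − √h₀) = −(0.01475/A) t.
Set h = 0: 2√h₀ = (0.01475/A) t_empty ⇒ t_empty = 2A√h₀/0.01475.
t_empty = 2·5.183·√3.347/0.01475 = 10.3660·1.82948/0.01475 = 1285.72 s.

1286 s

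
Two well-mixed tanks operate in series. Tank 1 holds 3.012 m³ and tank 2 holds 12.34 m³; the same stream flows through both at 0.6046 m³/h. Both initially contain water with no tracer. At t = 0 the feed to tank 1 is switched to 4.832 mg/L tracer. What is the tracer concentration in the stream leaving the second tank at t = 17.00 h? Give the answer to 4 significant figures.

Time constants: τᵢ = Vᵢ/Q for each well-mixed tank.
τ₁ = 3.012/0.6046 = 4.98181 h; τ₂ = 12.34/0.6046 = 20.4102 h.
Solving the cascade with C₁(0)=C₂(0)=0 gives C₂(t) = C_in[1 − (τ₁ e^(−t/τ₁) − τ₂ e^(−t/τ₂))/(τ₁ − τ₂)].
At t = 17.00: e^(−t/τ₁) = 0.0329614, e^(−t/τ₂) = 0.434779.
C₂ = 4.832·[1 − (4.98181·0.0329614 − 20.4102·0.434779)/(-15.4284)] = 4.832·0.435475 = 2.10421 mg/L.

2.104 mg/L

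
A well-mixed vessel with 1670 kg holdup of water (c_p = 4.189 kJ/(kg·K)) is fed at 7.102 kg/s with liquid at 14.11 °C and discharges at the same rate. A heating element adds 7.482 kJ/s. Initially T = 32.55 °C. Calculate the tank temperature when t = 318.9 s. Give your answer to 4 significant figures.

19.05 °C

M c_p dT/dt = ṁ c_p (T_in − T) + Q̇.
Rearrange: dT/dt = (T_ss − T)/τ with τ = M/ṁ = 235.145 s and T_ss = T_in + Q̇/(ṁ c_p) = 14.3615 °C.
This is linear first-order; T(t) = T_ss + (T₀ − T_ss) e^(−t/τ).
T(318.9) = 14.3615 + (18.1885)·e^(−318.9/235.145) = 14.3615 + (18.1885)·0.257642 = 19.0476 °C.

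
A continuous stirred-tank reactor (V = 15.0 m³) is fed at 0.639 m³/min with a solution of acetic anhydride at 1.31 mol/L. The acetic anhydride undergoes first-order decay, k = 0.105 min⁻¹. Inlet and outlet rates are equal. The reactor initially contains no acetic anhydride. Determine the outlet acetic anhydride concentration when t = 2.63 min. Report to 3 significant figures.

Accumulation = in − out − consumed: V dC/dt = Q C_in − Q C − k V C.
This is linear with rate a = Q/V + k = 0.14760 min⁻¹.
C_ss = Q C_in/(Q + kV) = 0.37809 mol/L; C(t) = C_ss + (C₀ − C_ss) e^(−a t).
C(2.63) = 0.37809 + (-0.37809)·e^(−0.14760·2.63) = 0.37809 + (-0.37809)·0.67828 = 0.12164 mol/L.

0.122 mol/L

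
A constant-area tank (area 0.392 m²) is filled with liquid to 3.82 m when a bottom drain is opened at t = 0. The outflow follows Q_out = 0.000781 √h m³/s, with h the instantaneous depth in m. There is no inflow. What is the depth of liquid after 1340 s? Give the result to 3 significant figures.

With no inflow, A dh/dt = −0.000781 √h.
Separate and integrate: 2(√h − √h₀) = −(0.000781/A) t.
√h = √3.82 − 0.000781·1340/(2·0.392) = 1.9545 − 1.3349 = 0.61961.
h = 0.61961² = 0.38392 m.

0.384 m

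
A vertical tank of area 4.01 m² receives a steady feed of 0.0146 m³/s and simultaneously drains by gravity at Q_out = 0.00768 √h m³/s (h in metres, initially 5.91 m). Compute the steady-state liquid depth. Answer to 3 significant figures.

Level balance: A dh/dt = 0.0146 − 0.00768 √h. Setting dh/dt = 0:
Q_in = 0.00768 √h_ss ⇒ √h_ss = 0.0146/0.00768 = 1.9010.
h_ss = 1.9010² = 3.6140 m. (Since h₀ = 5.91 m > h_ss, the level will fall toward this value.)

3.61 m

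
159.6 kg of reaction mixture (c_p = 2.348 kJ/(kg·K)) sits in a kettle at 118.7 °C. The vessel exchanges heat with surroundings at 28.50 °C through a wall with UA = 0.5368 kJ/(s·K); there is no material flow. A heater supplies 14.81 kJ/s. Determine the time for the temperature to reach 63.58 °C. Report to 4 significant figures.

1482 s

Lumped-capacitance energy balance: M c_p dT/dt = UA(T_amb − T) + Q̇.
τ = M c_p/UA = 698.101 s; T_ss = T_amb + Q̇/UA = 28.50 + 14.81/0.5368 = 56.0894 °C.
T(t) = T_ss + (T₀ − T_ss)e^(−t/τ); set T = 63.58:
t = −τ ln[(T − T_ss)/(T₀ − T_ss)] = −698.101 · ln(0.119638) = 1482.27 s.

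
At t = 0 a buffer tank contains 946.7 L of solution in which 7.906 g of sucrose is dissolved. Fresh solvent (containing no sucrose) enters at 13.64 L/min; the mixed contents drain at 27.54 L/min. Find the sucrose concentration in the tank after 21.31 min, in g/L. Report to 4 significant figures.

Let m(t) be the amount of sucrose. Volume: V(t) = V₀ + (Q_in − Q_out) t = 946.7 − 13.9000 t; V(21.31) = 650.491 L.
No sucrose enters, so dm/dt = −Q_out · (m/V).
Separate: dm/m = −Q_out dt/V(t) ⇒ ln(m/m₀) = −(Q_out/(Q_in−Q_out)) ln(V/V₀).
m = m₀ (V₀/V)^(Q_out/(Q_in−Q_out)) = 7.906 × (946.7/650.491)^(-1.98129) = 3.75892 g.
C = m/V = 3.75892/650.491 = 0.00577859 g/L.

0.005779 g/L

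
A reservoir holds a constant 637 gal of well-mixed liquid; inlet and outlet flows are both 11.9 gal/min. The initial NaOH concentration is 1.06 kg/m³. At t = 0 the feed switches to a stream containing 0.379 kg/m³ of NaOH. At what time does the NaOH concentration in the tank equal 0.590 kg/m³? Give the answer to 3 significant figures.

Species balance: V dC/dt = Q(C_in − C) ⇒ τ = V/Q = 53.529 min.
C(t) = C_in + (C₀ − C_in) e^(−t/τ). Set C = 0.590 and solve for t:
e^(−t/τ) = (C − C_in)/(C₀ − C_in) = (0.590 − 0.379)/(1.06 − 0.379) = 0.30984
t = −τ ln(…) = 53.529 × 1.1717 = 62.721 min.

62.7 min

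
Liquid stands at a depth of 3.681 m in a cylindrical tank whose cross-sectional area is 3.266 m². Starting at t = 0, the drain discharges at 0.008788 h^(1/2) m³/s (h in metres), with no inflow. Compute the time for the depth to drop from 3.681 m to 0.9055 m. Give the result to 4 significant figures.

With no inflow, A dh/dt = −0.008788 √h.
∫ h^(−1/2) dh = −(0.008788/A) ∫ dt, giving 2√h = 2√h₀ − (0.008788/A) t.
t = 2A(√h₀ − √h)/0.008788 = 2·3.266·(√3.681 − √0.9055)/0.008788
  = 6.53200 × (1.91859 − 0.951578) / 0.008788 = 718.769 s.

718.8 s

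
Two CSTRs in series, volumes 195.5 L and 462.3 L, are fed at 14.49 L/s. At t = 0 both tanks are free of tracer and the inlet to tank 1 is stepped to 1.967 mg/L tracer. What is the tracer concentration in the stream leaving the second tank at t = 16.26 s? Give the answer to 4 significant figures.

0.3515 mg/L

Time constants: τᵢ = Vᵢ/Q for each well-mixed tank.
τ₁ = 195.5/14.49 = 13.4921 s; τ₂ = 462.3/14.49 = 31.9048 s.
Tank 1: C₁ = C_in(1 − e^(−t/τ₁)). Tank 2 (τ₁ ≠ τ₂): C₂ = C_in[1 − (τ₁ e^(−t/τ₁) − τ₂ e^(−t/τ₂))/(τ₁ − τ₂)].
At t = 16.26: e^(−t/τ₁) = 0.299646, e^(−t/τ₂) = 0.600711.
C₂ = 1.967·[1 − (13.4921·0.299646 − 31.9048·0.600711)/(-18.4127)] = 1.967·0.178682 = 0.351467 mg/L.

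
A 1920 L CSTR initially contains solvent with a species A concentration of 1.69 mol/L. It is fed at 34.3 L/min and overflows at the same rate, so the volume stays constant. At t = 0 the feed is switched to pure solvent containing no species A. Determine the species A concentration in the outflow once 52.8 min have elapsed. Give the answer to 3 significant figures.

0.658 mol/L

Mass balance on the solute (V constant): V dC/dt = Q(C_in − C).
Rewrite as dC/dt + C/τ = C_in/τ, τ = V/Q = 55.977 min.
Solution: C(t) = C_in + (C₀ − C_in) e^(−t/τ).
C(52.8) = 0 + (1.69 − 0)·e^(−52.8/55.977) = 0 + (1.6900)·0.38936 = 0.65802 mol/L.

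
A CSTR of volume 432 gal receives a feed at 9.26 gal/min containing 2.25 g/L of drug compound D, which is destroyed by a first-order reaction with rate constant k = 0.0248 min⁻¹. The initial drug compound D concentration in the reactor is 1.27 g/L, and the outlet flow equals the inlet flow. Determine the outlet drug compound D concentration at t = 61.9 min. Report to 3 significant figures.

1.06 g/L

Accumulation = in − out − consumed: V dC/dt = Q C_in − Q C − k V C.
dC/dt = (Q/V) C_in − (Q/V + k) C; effective rate a = Q/V + k = 0.021435 + 0.0248 = 0.046235 min⁻¹.
C_ss = Q C_in/(Q + kV) = 1.0431 g/L; C(t) = C_ss + (C₀ − C_ss) e^(−a t).
C(61.9) = 1.0431 + (0.22687)·e^(−0.046235·61.9) = 1.0431 + (0.22687)·0.057157 = 1.0561 g/L.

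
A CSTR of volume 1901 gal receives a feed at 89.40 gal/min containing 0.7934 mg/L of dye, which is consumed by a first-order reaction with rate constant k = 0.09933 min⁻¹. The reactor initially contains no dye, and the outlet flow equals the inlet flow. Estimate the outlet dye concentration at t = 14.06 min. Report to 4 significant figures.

Species balance: V dC/dt = Q C_in − Q C − k V C.
This is linear with rate a = Q/V + k = 0.146358 min⁻¹.
C_ss = Q C_in/(Q + kV) = 0.254936 mg/L; C(t) = C_ss + (C₀ − C_ss) e^(−a t).
C(14.06) = 0.254936 + (-0.254936)·e^(−0.146358·14.06) = 0.254936 + (-0.254936)·0.127736 = 0.222372 mg/L.

0.2224 mg/L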